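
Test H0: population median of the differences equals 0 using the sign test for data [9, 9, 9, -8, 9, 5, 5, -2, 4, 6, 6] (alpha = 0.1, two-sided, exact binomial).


Step 1: Discard zero differences. Original n = 11; n_eff = number of nonzero differences = 11.
Nonzero differences (with sign): +9, +9, +9, -8, +9, +5, +5, -2, +4, +6, +6
Step 2: Count signs: positive = 9, negative = 2.
Step 3: Under H0: P(positive) = 0.5, so the number of positives S ~ Bin(11, 0.5).
Step 4: Two-sided exact p-value = sum of Bin(11,0.5) probabilities at or below the observed probability = 0.065430.
Step 5: alpha = 0.1. reject H0.

n_eff = 11, pos = 9, neg = 2, p = 0.065430, reject H0.


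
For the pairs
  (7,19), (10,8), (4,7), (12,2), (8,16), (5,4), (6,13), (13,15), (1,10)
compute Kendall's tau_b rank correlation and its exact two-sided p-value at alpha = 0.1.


Step 1: Enumerate the 36 unordered pairs (i,j) with i<j and classify each by sign(x_j-x_i) * sign(y_j-y_i).
  (1,2):dx=+3,dy=-11->D; (1,3):dx=-3,dy=-12->C; (1,4):dx=+5,dy=-17->D; (1,5):dx=+1,dy=-3->D
  (1,6):dx=-2,dy=-15->C; (1,7):dx=-1,dy=-6->C; (1,8):dx=+6,dy=-4->D; (1,9):dx=-6,dy=-9->C
  (2,3):dx=-6,dy=-1->C; (2,4):dx=+2,dy=-6->D; (2,5):dx=-2,dy=+8->D; (2,6):dx=-5,dy=-4->C
  (2,7):dx=-4,dy=+5->D; (2,8):dx=+3,dy=+7->C; (2,9):dx=-9,dy=+2->D; (3,4):dx=+8,dy=-5->D
  (3,5):dx=+4,dy=+9->C; (3,6):dx=+1,dy=-3->D; (3,7):dx=+2,dy=+6->C; (3,8):dx=+9,dy=+8->C
  (3,9):dx=-3,dy=+3->D; (4,5):dx=-4,dy=+14->D; (4,6):dx=-7,dy=+2->D; (4,7):dx=-6,dy=+11->D
  (4,8):dx=+1,dy=+13->C; (4,9):dx=-11,dy=+8->D; (5,6):dx=-3,dy=-12->C; (5,7):dx=-2,dy=-3->C
  (5,8):dx=+5,dy=-1->D; (5,9):dx=-7,dy=-6->C; (6,7):dx=+1,dy=+9->C; (6,8):dx=+8,dy=+11->C
  (6,9):dx=-4,dy=+6->D; (7,8):dx=+7,dy=+2->C; (7,9):dx=-5,dy=-3->C; (8,9):dx=-12,dy=-5->C
Step 2: C = 19, D = 17, total pairs = 36.
Step 3: tau = (C - D)/(n(n-1)/2) = (19 - 17)/36 = 0.055556.
Step 4: Exact two-sided p-value (enumerate n! = 362880 permutations of y under H0): p = 0.919455.
Step 5: alpha = 0.1. fail to reject H0.

tau_b = 0.0556 (C=19, D=17), p = 0.919455, fail to reject H0.


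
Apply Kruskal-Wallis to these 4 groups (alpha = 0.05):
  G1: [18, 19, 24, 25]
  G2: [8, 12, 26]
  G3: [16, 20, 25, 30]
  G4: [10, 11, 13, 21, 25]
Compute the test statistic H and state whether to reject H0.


Step 1: Combine all N = 16 observations and assign midranks.
sorted (value, group, rank): (8,G2,1), (10,G4,2), (11,G4,3), (12,G2,4), (13,G4,5), (16,G3,6), (18,G1,7), (19,G1,8), (20,G3,9), (21,G4,10), (24,G1,11), (25,G1,13), (25,G3,13), (25,G4,13), (26,G2,15), (30,G3,16)
Step 2: Sum ranks within each group.
R_1 = 39 (n_1 = 4)
R_2 = 20 (n_2 = 3)
R_3 = 44 (n_3 = 4)
R_4 = 33 (n_4 = 5)
Step 3: H = 12/(N(N+1)) * sum(R_i^2/n_i) - 3(N+1)
     = 12/(16*17) * (39^2/4 + 20^2/3 + 44^2/4 + 33^2/5) - 3*17
     = 0.044118 * 1215.38 - 51
     = 2.619853.
Step 4: Ties present; correction factor C = 1 - 24/(16^3 - 16) = 0.994118. Corrected H = 2.619853 / 0.994118 = 2.635355.
Step 5: Under H0, H ~ chi^2(3); p-value = 0.451325.
Step 6: alpha = 0.05. fail to reject H0.

H = 2.6354, df = 3, p = 0.451325, fail to reject H0.


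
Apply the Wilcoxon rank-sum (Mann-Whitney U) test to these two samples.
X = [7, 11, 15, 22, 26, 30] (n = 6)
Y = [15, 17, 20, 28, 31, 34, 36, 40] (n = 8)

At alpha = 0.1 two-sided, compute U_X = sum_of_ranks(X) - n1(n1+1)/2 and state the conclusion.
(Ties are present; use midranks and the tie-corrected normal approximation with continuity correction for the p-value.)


Step 1: Combine and sort all 14 observations; assign midranks.
sorted (value, group): (7,X), (11,X), (15,X), (15,Y), (17,Y), (20,Y), (22,X), (26,X), (28,Y), (30,X), (31,Y), (34,Y), (36,Y), (40,Y)
ranks: 7->1, 11->2, 15->3.5, 15->3.5, 17->5, 20->6, 22->7, 26->8, 28->9, 30->10, 31->11, 34->12, 36->13, 40->14
Step 2: Rank sum for X: R1 = 1 + 2 + 3.5 + 7 + 8 + 10 = 31.5.
Step 3: U_X = R1 - n1(n1+1)/2 = 31.5 - 6*7/2 = 31.5 - 21 = 10.5.
       U_Y = n1*n2 - U_X = 48 - 10.5 = 37.5.
Step 4: Ties are present, so use the tie-corrected normal approximation (with continuity correction) for the p-value.
Step 5: p-value = 0.092930; compare to alpha = 0.1. reject H0.

U_X = 10.5, p = 0.092930, reject H0 at alpha = 0.1.


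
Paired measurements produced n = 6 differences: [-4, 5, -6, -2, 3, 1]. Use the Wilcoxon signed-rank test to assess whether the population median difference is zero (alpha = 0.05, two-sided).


Step 1: Drop any zero differences (none here) and take |d_i|.
|d| = [4, 5, 6, 2, 3, 1]
Step 2: Midrank |d_i| (ties get averaged ranks).
ranks: |4|->4, |5|->5, |6|->6, |2|->2, |3|->3, |1|->1
Step 3: Attach original signs; sum ranks with positive sign and with negative sign.
W+ = 5 + 3 + 1 = 9
W- = 4 + 6 + 2 = 12
(Check: W+ + W- = 21 should equal n(n+1)/2 = 21.)
Step 4: Test statistic W = min(W+, W-) = 9.
Step 5: No ties, so the exact null distribution over the 2^6 = 64 sign assignments gives the two-sided p-value = 0.843750.
Step 6: alpha = 0.05. fail to reject H0.

W+ = 9, W- = 12, W = min = 9, p = 0.843750, fail to reject H0.


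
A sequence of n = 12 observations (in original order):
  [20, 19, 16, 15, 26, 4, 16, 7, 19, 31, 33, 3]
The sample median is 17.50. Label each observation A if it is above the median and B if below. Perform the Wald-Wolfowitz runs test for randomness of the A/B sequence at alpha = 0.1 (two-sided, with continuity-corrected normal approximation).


Step 1: Compute median = 17.50; label A = above, B = below.
Labels in order: AABBABBBAAAB  (n_A = 6, n_B = 6)
Step 2: Count runs R = 6.
Step 3: Under H0 (random ordering), E[R] = 2*n_A*n_B/(n_A+n_B) + 1 = 2*6*6/12 + 1 = 7.0000.
        Var[R] = 2*n_A*n_B*(2*n_A*n_B - n_A - n_B) / ((n_A+n_B)^2 * (n_A+n_B-1)) = 4320/1584 = 2.7273.
        SD[R] = 1.6514.
Step 4: Continuity-corrected z = (R + 0.5 - E[R]) / SD[R] = (6 + 0.5 - 7.0000) / 1.6514 = -0.3028.
Step 5: Two-sided p-value via normal approximation = 2*(1 - Phi(|z|)) = 0.762069.
Step 6: alpha = 0.1. fail to reject H0.

R = 6, z = -0.3028, p = 0.762069, fail to reject H0.


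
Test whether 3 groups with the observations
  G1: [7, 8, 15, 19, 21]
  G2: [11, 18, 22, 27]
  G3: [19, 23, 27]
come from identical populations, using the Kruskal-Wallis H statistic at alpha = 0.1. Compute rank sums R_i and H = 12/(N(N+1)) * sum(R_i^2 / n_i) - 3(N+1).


Step 1: Combine all N = 12 observations and assign midranks.
sorted (value, group, rank): (7,G1,1), (8,G1,2), (11,G2,3), (15,G1,4), (18,G2,5), (19,G1,6.5), (19,G3,6.5), (21,G1,8), (22,G2,9), (23,G3,10), (27,G2,11.5), (27,G3,11.5)
Step 2: Sum ranks within each group.
R_1 = 21.5 (n_1 = 5)
R_2 = 28.5 (n_2 = 4)
R_3 = 28 (n_3 = 3)
Step 3: H = 12/(N(N+1)) * sum(R_i^2/n_i) - 3(N+1)
     = 12/(12*13) * (21.5^2/5 + 28.5^2/4 + 28^2/3) - 3*13
     = 0.076923 * 556.846 - 39
     = 3.834295.
Step 4: Ties present; correction factor C = 1 - 12/(12^3 - 12) = 0.993007. Corrected H = 3.834295 / 0.993007 = 3.861297.
Step 5: Under H0, H ~ chi^2(2); p-value = 0.145054.
Step 6: alpha = 0.1. fail to reject H0.

H = 3.8613, df = 2, p = 0.145054, fail to reject H0.


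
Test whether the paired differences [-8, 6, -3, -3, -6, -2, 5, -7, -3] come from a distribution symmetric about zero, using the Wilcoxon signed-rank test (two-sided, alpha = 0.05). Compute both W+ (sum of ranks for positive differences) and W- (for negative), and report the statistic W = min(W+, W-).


Step 1: Drop any zero differences (none here) and take |d_i|.
|d| = [8, 6, 3, 3, 6, 2, 5, 7, 3]
Step 2: Midrank |d_i| (ties get averaged ranks).
ranks: |8|->9, |6|->6.5, |3|->3, |3|->3, |6|->6.5, |2|->1, |5|->5, |7|->8, |3|->3
Step 3: Attach original signs; sum ranks with positive sign and with negative sign.
W+ = 6.5 + 5 = 11.5
W- = 9 + 3 + 3 + 6.5 + 1 + 8 + 3 = 33.5
(Check: W+ + W- = 45 should equal n(n+1)/2 = 45.)
Step 4: Test statistic W = min(W+, W-) = 11.5.
Step 5: Ties in |d|, so use the tie-corrected normal approximation.
        E[W] = n(n+1)/4 = 9*10/4 = 22.5.
        Tie groups: |d|=3 (t=3), |d|=6 (t=2); sum(t^3 - t) = 30.
        Var[W] = n(n+1)(2n+1)/24 - sum(t^3-t)/48 = 1710/24 - 30/48 = 70.625.
        z = (W - E[W]) / sqrt(Var[W]) = (11.5 - 22.5) / 8.4039 = -1.3089.
        Two-sided p = 2*Phi(z) = 0.190561.
Step 6: alpha = 0.05. fail to reject H0.

W+ = 11.5, W- = 33.5, W = min = 11.5, p = 0.190561, fail to reject H0.


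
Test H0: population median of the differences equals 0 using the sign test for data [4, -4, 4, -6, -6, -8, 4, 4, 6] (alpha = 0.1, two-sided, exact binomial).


Step 1: Discard zero differences. Original n = 9; n_eff = number of nonzero differences = 9.
Nonzero differences (with sign): +4, -4, +4, -6, -6, -8, +4, +4, +6
Step 2: Count signs: positive = 5, negative = 4.
Step 3: Under H0: P(positive) = 0.5, so the number of positives S ~ Bin(9, 0.5).
Step 4: Two-sided exact p-value = sum of Bin(9,0.5) probabilities at or below the observed probability = 1.000000.
Step 5: alpha = 0.1. fail to reject H0.

n_eff = 9, pos = 5, neg = 4, p = 1.000000, fail to reject H0.


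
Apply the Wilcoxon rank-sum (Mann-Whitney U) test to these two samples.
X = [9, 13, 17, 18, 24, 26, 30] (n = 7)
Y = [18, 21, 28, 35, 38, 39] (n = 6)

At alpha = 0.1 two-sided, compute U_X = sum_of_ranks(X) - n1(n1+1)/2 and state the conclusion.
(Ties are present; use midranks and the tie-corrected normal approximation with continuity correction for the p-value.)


Step 1: Combine and sort all 13 observations; assign midranks.
sorted (value, group): (9,X), (13,X), (17,X), (18,X), (18,Y), (21,Y), (24,X), (26,X), (28,Y), (30,X), (35,Y), (38,Y), (39,Y)
ranks: 9->1, 13->2, 17->3, 18->4.5, 18->4.5, 21->6, 24->7, 26->8, 28->9, 30->10, 35->11, 38->12, 39->13
Step 2: Rank sum for X: R1 = 1 + 2 + 3 + 4.5 + 7 + 8 + 10 = 35.5.
Step 3: U_X = R1 - n1(n1+1)/2 = 35.5 - 7*8/2 = 35.5 - 28 = 7.5.
       U_Y = n1*n2 - U_X = 42 - 7.5 = 34.5.
Step 4: Ties are present, so use the tie-corrected normal approximation (with continuity correction) for the p-value.
Step 5: p-value = 0.062928; compare to alpha = 0.1. reject H0.

U_X = 7.5, p = 0.062928, reject H0 at alpha = 0.1.


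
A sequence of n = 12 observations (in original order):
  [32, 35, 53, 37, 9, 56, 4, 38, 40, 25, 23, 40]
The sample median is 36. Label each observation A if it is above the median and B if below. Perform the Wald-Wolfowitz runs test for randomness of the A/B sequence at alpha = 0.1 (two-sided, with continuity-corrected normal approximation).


Step 1: Compute median = 36; label A = above, B = below.
Labels in order: BBAABABAABBA  (n_A = 6, n_B = 6)
Step 2: Count runs R = 8.
Step 3: Under H0 (random ordering), E[R] = 2*n_A*n_B/(n_A+n_B) + 1 = 2*6*6/12 + 1 = 7.0000.
        Var[R] = 2*n_A*n_B*(2*n_A*n_B - n_A - n_B) / ((n_A+n_B)^2 * (n_A+n_B-1)) = 4320/1584 = 2.7273.
        SD[R] = 1.6514.
Step 4: Continuity-corrected z = (R - 0.5 - E[R]) / SD[R] = (8 - 0.5 - 7.0000) / 1.6514 = 0.3028.
Step 5: Two-sided p-value via normal approximation = 2*(1 - Phi(|z|)) = 0.762069.
Step 6: alpha = 0.1. fail to reject H0.

R = 8, z = 0.3028, p = 0.762069, fail to reject H0.


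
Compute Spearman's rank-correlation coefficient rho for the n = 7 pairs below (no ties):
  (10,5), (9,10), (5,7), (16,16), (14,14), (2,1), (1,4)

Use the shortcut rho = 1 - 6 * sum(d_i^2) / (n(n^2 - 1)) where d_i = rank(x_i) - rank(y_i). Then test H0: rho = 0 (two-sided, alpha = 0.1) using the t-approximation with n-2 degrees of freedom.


Step 1: Rank x and y separately (midranks; no ties here).
rank(x): 10->5, 9->4, 5->3, 16->7, 14->6, 2->2, 1->1
rank(y): 5->3, 10->5, 7->4, 16->7, 14->6, 1->1, 4->2
Step 2: d_i = R_x(i) - R_y(i); compute d_i^2.
  (5-3)^2=4, (4-5)^2=1, (3-4)^2=1, (7-7)^2=0, (6-6)^2=0, (2-1)^2=1, (1-2)^2=1
sum(d^2) = 8.
Step 3: rho = 1 - 6*8 / (7*(7^2 - 1)) = 1 - 48/336 = 0.857143.
Step 4: Under H0, t = rho * sqrt((n-2)/(1-rho^2)) = 3.7210 ~ t(5).
Step 5: Two-sided p-value from the t-distribution with 5 df = 0.013697.
Step 6: alpha = 0.1. reject H0.

rho = 0.8571, p = 0.013697, reject H0 at alpha = 0.1.


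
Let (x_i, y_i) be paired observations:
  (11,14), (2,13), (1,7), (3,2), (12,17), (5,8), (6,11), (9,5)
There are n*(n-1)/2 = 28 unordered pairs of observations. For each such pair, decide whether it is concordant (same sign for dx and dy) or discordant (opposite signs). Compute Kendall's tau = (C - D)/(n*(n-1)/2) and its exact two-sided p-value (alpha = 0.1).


Step 1: Enumerate the 28 unordered pairs (i,j) with i<j and classify each by sign(x_j-x_i) * sign(y_j-y_i).
  (1,2):dx=-9,dy=-1->C; (1,3):dx=-10,dy=-7->C; (1,4):dx=-8,dy=-12->C; (1,5):dx=+1,dy=+3->C
  (1,6):dx=-6,dy=-6->C; (1,7):dx=-5,dy=-3->C; (1,8):dx=-2,dy=-9->C; (2,3):dx=-1,dy=-6->C
  (2,4):dx=+1,dy=-11->D; (2,5):dx=+10,dy=+4->C; (2,6):dx=+3,dy=-5->D; (2,7):dx=+4,dy=-2->D
  (2,8):dx=+7,dy=-8->D; (3,4):dx=+2,dy=-5->D; (3,5):dx=+11,dy=+10->C; (3,6):dx=+4,dy=+1->C
  (3,7):dx=+5,dy=+4->C; (3,8):dx=+8,dy=-2->D; (4,5):dx=+9,dy=+15->C; (4,6):dx=+2,dy=+6->C
  (4,7):dx=+3,dy=+9->C; (4,8):dx=+6,dy=+3->C; (5,6):dx=-7,dy=-9->C; (5,7):dx=-6,dy=-6->C
  (5,8):dx=-3,dy=-12->C; (6,7):dx=+1,dy=+3->C; (6,8):dx=+4,dy=-3->D; (7,8):dx=+3,dy=-6->D
Step 2: C = 20, D = 8, total pairs = 28.
Step 3: tau = (C - D)/(n(n-1)/2) = (20 - 8)/28 = 0.428571.
Step 4: Exact two-sided p-value (enumerate n! = 40320 permutations of y under H0): p = 0.178869.
Step 5: alpha = 0.1. fail to reject H0.

tau_b = 0.4286 (C=20, D=8), p = 0.178869, fail to reject H0.


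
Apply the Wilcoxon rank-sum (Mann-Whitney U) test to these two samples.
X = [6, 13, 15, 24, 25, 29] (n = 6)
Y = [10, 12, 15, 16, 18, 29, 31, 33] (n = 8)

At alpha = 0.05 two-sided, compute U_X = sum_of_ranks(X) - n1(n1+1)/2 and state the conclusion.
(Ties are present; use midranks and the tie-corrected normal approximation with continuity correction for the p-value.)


Step 1: Combine and sort all 14 observations; assign midranks.
sorted (value, group): (6,X), (10,Y), (12,Y), (13,X), (15,X), (15,Y), (16,Y), (18,Y), (24,X), (25,X), (29,X), (29,Y), (31,Y), (33,Y)
ranks: 6->1, 10->2, 12->3, 13->4, 15->5.5, 15->5.5, 16->7, 18->8, 24->9, 25->10, 29->11.5, 29->11.5, 31->13, 33->14
Step 2: Rank sum for X: R1 = 1 + 4 + 5.5 + 9 + 10 + 11.5 = 41.
Step 3: U_X = R1 - n1(n1+1)/2 = 41 - 6*7/2 = 41 - 21 = 20.
       U_Y = n1*n2 - U_X = 48 - 20 = 28.
Step 4: Ties are present, so use the tie-corrected normal approximation (with continuity correction) for the p-value.
Step 5: p-value = 0.650661; compare to alpha = 0.05. fail to reject H0.

U_X = 20, p = 0.650661, fail to reject H0 at alpha = 0.05.


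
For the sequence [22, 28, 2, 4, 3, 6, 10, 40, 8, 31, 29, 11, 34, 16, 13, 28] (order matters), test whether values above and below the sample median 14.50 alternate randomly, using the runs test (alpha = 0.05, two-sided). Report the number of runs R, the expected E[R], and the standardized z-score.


Step 1: Compute median = 14.50; label A = above, B = below.
Labels in order: AABBBBBABAABAABA  (n_A = 8, n_B = 8)
Step 2: Count runs R = 9.
Step 3: Under H0 (random ordering), E[R] = 2*n_A*n_B/(n_A+n_B) + 1 = 2*8*8/16 + 1 = 9.0000.
        Var[R] = 2*n_A*n_B*(2*n_A*n_B - n_A - n_B) / ((n_A+n_B)^2 * (n_A+n_B-1)) = 14336/3840 = 3.7333.
        SD[R] = 1.9322.
Step 4: R = E[R], so z = 0 with no continuity correction.
Step 5: Two-sided p-value via normal approximation = 2*(1 - Phi(|z|)) = 1.000000.
Step 6: alpha = 0.05. fail to reject H0.

R = 9, z = 0.0000, p = 1.000000, fail to reject H0.


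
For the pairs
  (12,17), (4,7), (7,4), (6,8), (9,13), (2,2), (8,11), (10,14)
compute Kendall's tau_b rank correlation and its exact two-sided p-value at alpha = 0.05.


Step 1: Enumerate the 28 unordered pairs (i,j) with i<j and classify each by sign(x_j-x_i) * sign(y_j-y_i).
  (1,2):dx=-8,dy=-10->C; (1,3):dx=-5,dy=-13->C; (1,4):dx=-6,dy=-9->C; (1,5):dx=-3,dy=-4->C
  (1,6):dx=-10,dy=-15->C; (1,7):dx=-4,dy=-6->C; (1,8):dx=-2,dy=-3->C; (2,3):dx=+3,dy=-3->D
  (2,4):dx=+2,dy=+1->C; (2,5):dx=+5,dy=+6->C; (2,6):dx=-2,dy=-5->C; (2,7):dx=+4,dy=+4->C
  (2,8):dx=+6,dy=+7->C; (3,4):dx=-1,dy=+4->D; (3,5):dx=+2,dy=+9->C; (3,6):dx=-5,dy=-2->C
  (3,7):dx=+1,dy=+7->C; (3,8):dx=+3,dy=+10->C; (4,5):dx=+3,dy=+5->C; (4,6):dx=-4,dy=-6->C
  (4,7):dx=+2,dy=+3->C; (4,8):dx=+4,dy=+6->C; (5,6):dx=-7,dy=-11->C; (5,7):dx=-1,dy=-2->C
  (5,8):dx=+1,dy=+1->C; (6,7):dx=+6,dy=+9->C; (6,8):dx=+8,dy=+12->C; (7,8):dx=+2,dy=+3->C
Step 2: C = 26, D = 2, total pairs = 28.
Step 3: tau = (C - D)/(n(n-1)/2) = (26 - 2)/28 = 0.857143.
Step 4: Exact two-sided p-value (enumerate n! = 40320 permutations of y under H0): p = 0.001736.
Step 5: alpha = 0.05. reject H0.

tau_b = 0.8571 (C=26, D=2), p = 0.001736, reject H0.


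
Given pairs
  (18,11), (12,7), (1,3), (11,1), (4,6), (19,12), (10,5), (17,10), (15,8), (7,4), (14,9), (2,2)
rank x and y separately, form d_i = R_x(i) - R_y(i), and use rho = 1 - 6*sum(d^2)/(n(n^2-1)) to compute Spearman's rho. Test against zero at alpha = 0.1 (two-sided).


Step 1: Rank x and y separately (midranks; no ties here).
rank(x): 18->11, 12->7, 1->1, 11->6, 4->3, 19->12, 10->5, 17->10, 15->9, 7->4, 14->8, 2->2
rank(y): 11->11, 7->7, 3->3, 1->1, 6->6, 12->12, 5->5, 10->10, 8->8, 4->4, 9->9, 2->2
Step 2: d_i = R_x(i) - R_y(i); compute d_i^2.
  (11-11)^2=0, (7-7)^2=0, (1-3)^2=4, (6-1)^2=25, (3-6)^2=9, (12-12)^2=0, (5-5)^2=0, (10-10)^2=0, (9-8)^2=1, (4-4)^2=0, (8-9)^2=1, (2-2)^2=0
sum(d^2) = 40.
Step 3: rho = 1 - 6*40 / (12*(12^2 - 1)) = 1 - 240/1716 = 0.860140.
Step 4: Under H0, t = rho * sqrt((n-2)/(1-rho^2)) = 5.3327 ~ t(10).
Step 5: Two-sided p-value from the t-distribution with 10 df = 0.000332.
Step 6: alpha = 0.1. reject H0.

rho = 0.8601, p = 0.000332, reject H0 at alpha = 0.1.


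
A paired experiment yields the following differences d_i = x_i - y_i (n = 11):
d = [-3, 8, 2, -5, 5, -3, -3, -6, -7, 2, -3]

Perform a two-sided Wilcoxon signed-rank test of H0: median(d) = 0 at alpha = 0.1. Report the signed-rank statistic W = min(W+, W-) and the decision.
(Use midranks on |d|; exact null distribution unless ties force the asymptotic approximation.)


Step 1: Drop any zero differences (none here) and take |d_i|.
|d| = [3, 8, 2, 5, 5, 3, 3, 6, 7, 2, 3]
Step 2: Midrank |d_i| (ties get averaged ranks).
ranks: |3|->4.5, |8|->11, |2|->1.5, |5|->7.5, |5|->7.5, |3|->4.5, |3|->4.5, |6|->9, |7|->10, |2|->1.5, |3|->4.5
Step 3: Attach original signs; sum ranks with positive sign and with negative sign.
W+ = 11 + 1.5 + 7.5 + 1.5 = 21.5
W- = 4.5 + 7.5 + 4.5 + 4.5 + 9 + 10 + 4.5 = 44.5
(Check: W+ + W- = 66 should equal n(n+1)/2 = 66.)
Step 4: Test statistic W = min(W+, W-) = 21.5.
Step 5: Ties in |d|, so use the tie-corrected normal approximation.
        E[W] = n(n+1)/4 = 11*12/4 = 33.
        Tie groups: |d|=2 (t=2), |d|=3 (t=4), |d|=5 (t=2); sum(t^3 - t) = 72.
        Var[W] = n(n+1)(2n+1)/24 - sum(t^3-t)/48 = 3036/24 - 72/48 = 125.
        z = (W - E[W]) / sqrt(Var[W]) = (21.5 - 33) / 11.1803 = -1.0286.
        Two-sided p = 2*Phi(z) = 0.303672.
Step 6: alpha = 0.1. fail to reject H0.

W+ = 21.5, W- = 44.5, W = min = 21.5, p = 0.303672, fail to reject H0.


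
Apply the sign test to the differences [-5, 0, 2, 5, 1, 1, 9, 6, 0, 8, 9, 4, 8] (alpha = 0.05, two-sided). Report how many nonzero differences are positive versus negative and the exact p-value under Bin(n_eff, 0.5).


Step 1: Discard zero differences. Original n = 13; n_eff = number of nonzero differences = 11.
Nonzero differences (with sign): -5, +2, +5, +1, +1, +9, +6, +8, +9, +4, +8
Step 2: Count signs: positive = 10, negative = 1.
Step 3: Under H0: P(positive) = 0.5, so the number of positives S ~ Bin(11, 0.5).
Step 4: Two-sided exact p-value = sum of Bin(11,0.5) probabilities at or below the observed probability = 0.011719.
Step 5: alpha = 0.05. reject H0.

n_eff = 11, pos = 10, neg = 1, p = 0.011719, reject H0.


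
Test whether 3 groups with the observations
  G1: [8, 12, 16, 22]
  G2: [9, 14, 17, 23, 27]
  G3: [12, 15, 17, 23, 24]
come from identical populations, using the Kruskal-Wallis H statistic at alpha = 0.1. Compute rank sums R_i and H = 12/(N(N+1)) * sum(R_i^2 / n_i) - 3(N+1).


Step 1: Combine all N = 14 observations and assign midranks.
sorted (value, group, rank): (8,G1,1), (9,G2,2), (12,G1,3.5), (12,G3,3.5), (14,G2,5), (15,G3,6), (16,G1,7), (17,G2,8.5), (17,G3,8.5), (22,G1,10), (23,G2,11.5), (23,G3,11.5), (24,G3,13), (27,G2,14)
Step 2: Sum ranks within each group.
R_1 = 21.5 (n_1 = 4)
R_2 = 41 (n_2 = 5)
R_3 = 42.5 (n_3 = 5)
Step 3: H = 12/(N(N+1)) * sum(R_i^2/n_i) - 3(N+1)
     = 12/(14*15) * (21.5^2/4 + 41^2/5 + 42.5^2/5) - 3*15
     = 0.057143 * 813.013 - 45
     = 1.457857.
Step 4: Ties present; correction factor C = 1 - 18/(14^3 - 14) = 0.993407. Corrected H = 1.457857 / 0.993407 = 1.467533.
Step 5: Under H0, H ~ chi^2(2); p-value = 0.480097.
Step 6: alpha = 0.1. fail to reject H0.

H = 1.4675, df = 2, p = 0.480097, fail to reject H0.


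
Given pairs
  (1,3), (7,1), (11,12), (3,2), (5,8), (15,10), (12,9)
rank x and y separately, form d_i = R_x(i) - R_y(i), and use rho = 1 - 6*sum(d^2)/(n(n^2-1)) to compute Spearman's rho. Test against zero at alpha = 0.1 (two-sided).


Step 1: Rank x and y separately (midranks; no ties here).
rank(x): 1->1, 7->4, 11->5, 3->2, 5->3, 15->7, 12->6
rank(y): 3->3, 1->1, 12->7, 2->2, 8->4, 10->6, 9->5
Step 2: d_i = R_x(i) - R_y(i); compute d_i^2.
  (1-3)^2=4, (4-1)^2=9, (5-7)^2=4, (2-2)^2=0, (3-4)^2=1, (7-6)^2=1, (6-5)^2=1
sum(d^2) = 20.
Step 3: rho = 1 - 6*20 / (7*(7^2 - 1)) = 1 - 120/336 = 0.642857.
Step 4: Under H0, t = rho * sqrt((n-2)/(1-rho^2)) = 1.8766 ~ t(5).
Step 5: Two-sided p-value from the t-distribution with 5 df = 0.119392.
Step 6: alpha = 0.1. fail to reject H0.

rho = 0.6429, p = 0.119392, fail to reject H0 at alpha = 0.1.


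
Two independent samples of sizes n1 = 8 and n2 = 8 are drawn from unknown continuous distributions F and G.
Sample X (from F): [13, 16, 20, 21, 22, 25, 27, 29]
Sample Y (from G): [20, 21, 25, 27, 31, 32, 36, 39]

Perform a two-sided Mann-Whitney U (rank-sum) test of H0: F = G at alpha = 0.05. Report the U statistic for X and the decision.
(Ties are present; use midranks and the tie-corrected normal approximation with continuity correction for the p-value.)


Step 1: Combine and sort all 16 observations; assign midranks.
sorted (value, group): (13,X), (16,X), (20,X), (20,Y), (21,X), (21,Y), (22,X), (25,X), (25,Y), (27,X), (27,Y), (29,X), (31,Y), (32,Y), (36,Y), (39,Y)
ranks: 13->1, 16->2, 20->3.5, 20->3.5, 21->5.5, 21->5.5, 22->7, 25->8.5, 25->8.5, 27->10.5, 27->10.5, 29->12, 31->13, 32->14, 36->15, 39->16
Step 2: Rank sum for X: R1 = 1 + 2 + 3.5 + 5.5 + 7 + 8.5 + 10.5 + 12 = 50.
Step 3: U_X = R1 - n1(n1+1)/2 = 50 - 8*9/2 = 50 - 36 = 14.
       U_Y = n1*n2 - U_X = 64 - 14 = 50.
Step 4: Ties are present, so use the tie-corrected normal approximation (with continuity correction) for the p-value.
Step 5: p-value = 0.065286; compare to alpha = 0.05. fail to reject H0.

U_X = 14, p = 0.065286, fail to reject H0 at alpha = 0.05.


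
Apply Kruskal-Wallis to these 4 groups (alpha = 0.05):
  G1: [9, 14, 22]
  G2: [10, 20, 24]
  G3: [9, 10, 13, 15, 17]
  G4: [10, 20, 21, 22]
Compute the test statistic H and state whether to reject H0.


Step 1: Combine all N = 15 observations and assign midranks.
sorted (value, group, rank): (9,G1,1.5), (9,G3,1.5), (10,G2,4), (10,G3,4), (10,G4,4), (13,G3,6), (14,G1,7), (15,G3,8), (17,G3,9), (20,G2,10.5), (20,G4,10.5), (21,G4,12), (22,G1,13.5), (22,G4,13.5), (24,G2,15)
Step 2: Sum ranks within each group.
R_1 = 22 (n_1 = 3)
R_2 = 29.5 (n_2 = 3)
R_3 = 28.5 (n_3 = 5)
R_4 = 40 (n_4 = 4)
Step 3: H = 12/(N(N+1)) * sum(R_i^2/n_i) - 3(N+1)
     = 12/(15*16) * (22^2/3 + 29.5^2/3 + 28.5^2/5 + 40^2/4) - 3*16
     = 0.050000 * 1013.87 - 48
     = 2.693333.
Step 4: Ties present; correction factor C = 1 - 42/(15^3 - 15) = 0.987500. Corrected H = 2.693333 / 0.987500 = 2.727426.
Step 5: Under H0, H ~ chi^2(3); p-value = 0.435587.
Step 6: alpha = 0.05. fail to reject H0.

H = 2.7274, df = 3, p = 0.435587, fail to reject H0.


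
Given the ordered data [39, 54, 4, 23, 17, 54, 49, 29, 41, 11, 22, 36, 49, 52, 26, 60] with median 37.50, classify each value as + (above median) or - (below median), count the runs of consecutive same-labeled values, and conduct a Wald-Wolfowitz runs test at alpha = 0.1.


Step 1: Compute median = 37.50; label A = above, B = below.
Labels in order: AABBBAABABBBAABA  (n_A = 8, n_B = 8)
Step 2: Count runs R = 9.
Step 3: Under H0 (random ordering), E[R] = 2*n_A*n_B/(n_A+n_B) + 1 = 2*8*8/16 + 1 = 9.0000.
        Var[R] = 2*n_A*n_B*(2*n_A*n_B - n_A - n_B) / ((n_A+n_B)^2 * (n_A+n_B-1)) = 14336/3840 = 3.7333.
        SD[R] = 1.9322.
Step 4: R = E[R], so z = 0 with no continuity correction.
Step 5: Two-sided p-value via normal approximation = 2*(1 - Phi(|z|)) = 1.000000.
Step 6: alpha = 0.1. fail to reject H0.

R = 9, z = 0.0000, p = 1.000000, fail to reject H0.


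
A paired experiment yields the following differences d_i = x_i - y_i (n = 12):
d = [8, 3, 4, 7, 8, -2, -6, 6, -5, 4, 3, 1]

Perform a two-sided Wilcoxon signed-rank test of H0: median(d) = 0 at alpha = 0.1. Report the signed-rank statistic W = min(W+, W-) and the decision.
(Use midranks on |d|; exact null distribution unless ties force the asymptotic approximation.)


Step 1: Drop any zero differences (none here) and take |d_i|.
|d| = [8, 3, 4, 7, 8, 2, 6, 6, 5, 4, 3, 1]
Step 2: Midrank |d_i| (ties get averaged ranks).
ranks: |8|->11.5, |3|->3.5, |4|->5.5, |7|->10, |8|->11.5, |2|->2, |6|->8.5, |6|->8.5, |5|->7, |4|->5.5, |3|->3.5, |1|->1
Step 3: Attach original signs; sum ranks with positive sign and with negative sign.
W+ = 11.5 + 3.5 + 5.5 + 10 + 11.5 + 8.5 + 5.5 + 3.5 + 1 = 60.5
W- = 2 + 8.5 + 7 = 17.5
(Check: W+ + W- = 78 should equal n(n+1)/2 = 78.)
Step 4: Test statistic W = min(W+, W-) = 17.5.
Step 5: Ties in |d|, so use the tie-corrected normal approximation.
        E[W] = n(n+1)/4 = 12*13/4 = 39.
        Tie groups: |d|=3 (t=2), |d|=4 (t=2), |d|=6 (t=2), |d|=8 (t=2); sum(t^3 - t) = 24.
        Var[W] = n(n+1)(2n+1)/24 - sum(t^3-t)/48 = 3900/24 - 24/48 = 162.
        z = (W - E[W]) / sqrt(Var[W]) = (17.5 - 39) / 12.7279 = -1.6892.
        Two-sided p = 2*Phi(z) = 0.091181.
Step 6: alpha = 0.1. reject H0.

W+ = 60.5, W- = 17.5, W = min = 17.5, p = 0.091181, reject H0.


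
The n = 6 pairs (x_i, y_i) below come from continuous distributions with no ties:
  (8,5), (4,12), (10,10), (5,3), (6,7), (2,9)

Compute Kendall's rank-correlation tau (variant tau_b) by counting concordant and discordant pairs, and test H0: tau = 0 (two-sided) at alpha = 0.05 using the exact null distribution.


Step 1: Enumerate the 15 unordered pairs (i,j) with i<j and classify each by sign(x_j-x_i) * sign(y_j-y_i).
  (1,2):dx=-4,dy=+7->D; (1,3):dx=+2,dy=+5->C; (1,4):dx=-3,dy=-2->C; (1,5):dx=-2,dy=+2->D
  (1,6):dx=-6,dy=+4->D; (2,3):dx=+6,dy=-2->D; (2,4):dx=+1,dy=-9->D; (2,5):dx=+2,dy=-5->D
  (2,6):dx=-2,dy=-3->C; (3,4):dx=-5,dy=-7->C; (3,5):dx=-4,dy=-3->C; (3,6):dx=-8,dy=-1->C
  (4,5):dx=+1,dy=+4->C; (4,6):dx=-3,dy=+6->D; (5,6):dx=-4,dy=+2->D
Step 2: C = 7, D = 8, total pairs = 15.
Step 3: tau = (C - D)/(n(n-1)/2) = (7 - 8)/15 = -0.066667.
Step 4: Exact two-sided p-value (enumerate n! = 720 permutations of y under H0): p = 1.000000.
Step 5: alpha = 0.05. fail to reject H0.

tau_b = -0.0667 (C=7, D=8), p = 1.000000, fail to reject H0.


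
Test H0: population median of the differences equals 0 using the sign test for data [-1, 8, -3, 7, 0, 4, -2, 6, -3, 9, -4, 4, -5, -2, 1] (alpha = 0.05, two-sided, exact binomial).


Step 1: Discard zero differences. Original n = 15; n_eff = number of nonzero differences = 14.
Nonzero differences (with sign): -1, +8, -3, +7, +4, -2, +6, -3, +9, -4, +4, -5, -2, +1
Step 2: Count signs: positive = 7, negative = 7.
Step 3: Under H0: P(positive) = 0.5, so the number of positives S ~ Bin(14, 0.5).
Step 4: Two-sided exact p-value = sum of Bin(14,0.5) probabilities at or below the observed probability = 1.000000.
Step 5: alpha = 0.05. fail to reject H0.

n_eff = 14, pos = 7, neg = 7, p = 1.000000, fail to reject H0.


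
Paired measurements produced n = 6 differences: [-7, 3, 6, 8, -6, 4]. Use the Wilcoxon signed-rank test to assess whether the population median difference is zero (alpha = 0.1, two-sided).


Step 1: Drop any zero differences (none here) and take |d_i|.
|d| = [7, 3, 6, 8, 6, 4]
Step 2: Midrank |d_i| (ties get averaged ranks).
ranks: |7|->5, |3|->1, |6|->3.5, |8|->6, |6|->3.5, |4|->2
Step 3: Attach original signs; sum ranks with positive sign and with negative sign.
W+ = 1 + 3.5 + 6 + 2 = 12.5
W- = 5 + 3.5 = 8.5
(Check: W+ + W- = 21 should equal n(n+1)/2 = 21.)
Step 4: Test statistic W = min(W+, W-) = 8.5.
Step 5: Ties in |d|, so use the tie-corrected normal approximation.
        E[W] = n(n+1)/4 = 6*7/4 = 10.5.
        Tie groups: |d|=6 (t=2); sum(t^3 - t) = 6.
        Var[W] = n(n+1)(2n+1)/24 - sum(t^3-t)/48 = 546/24 - 6/48 = 22.625.
        z = (W - E[W]) / sqrt(Var[W]) = (8.5 - 10.5) / 4.7566 = -0.4205.
        Two-sided p = 2*Phi(z) = 0.674142.
Step 6: alpha = 0.1. fail to reject H0.

W+ = 12.5, W- = 8.5, W = min = 8.5, p = 0.674142, fail to reject H0.


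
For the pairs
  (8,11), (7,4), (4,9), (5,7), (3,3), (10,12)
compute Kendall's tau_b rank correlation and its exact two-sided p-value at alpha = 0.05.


Step 1: Enumerate the 15 unordered pairs (i,j) with i<j and classify each by sign(x_j-x_i) * sign(y_j-y_i).
  (1,2):dx=-1,dy=-7->C; (1,3):dx=-4,dy=-2->C; (1,4):dx=-3,dy=-4->C; (1,5):dx=-5,dy=-8->C
  (1,6):dx=+2,dy=+1->C; (2,3):dx=-3,dy=+5->D; (2,4):dx=-2,dy=+3->D; (2,5):dx=-4,dy=-1->C
  (2,6):dx=+3,dy=+8->C; (3,4):dx=+1,dy=-2->D; (3,5):dx=-1,dy=-6->C; (3,6):dx=+6,dy=+3->C
  (4,5):dx=-2,dy=-4->C; (4,6):dx=+5,dy=+5->C; (5,6):dx=+7,dy=+9->C
Step 2: C = 12, D = 3, total pairs = 15.
Step 3: tau = (C - D)/(n(n-1)/2) = (12 - 3)/15 = 0.600000.
Step 4: Exact two-sided p-value (enumerate n! = 720 permutations of y under H0): p = 0.136111.
Step 5: alpha = 0.05. fail to reject H0.

tau_b = 0.6000 (C=12, D=3), p = 0.136111, fail to reject H0.


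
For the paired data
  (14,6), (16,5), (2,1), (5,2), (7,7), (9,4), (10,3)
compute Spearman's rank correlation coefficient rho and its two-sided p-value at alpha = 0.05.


Step 1: Rank x and y separately (midranks; no ties here).
rank(x): 14->6, 16->7, 2->1, 5->2, 7->3, 9->4, 10->5
rank(y): 6->6, 5->5, 1->1, 2->2, 7->7, 4->4, 3->3
Step 2: d_i = R_x(i) - R_y(i); compute d_i^2.
  (6-6)^2=0, (7-5)^2=4, (1-1)^2=0, (2-2)^2=0, (3-7)^2=16, (4-4)^2=0, (5-3)^2=4
sum(d^2) = 24.
Step 3: rho = 1 - 6*24 / (7*(7^2 - 1)) = 1 - 144/336 = 0.571429.
Step 4: Under H0, t = rho * sqrt((n-2)/(1-rho^2)) = 1.5570 ~ t(5).
Step 5: Two-sided p-value from the t-distribution with 5 df = 0.180202.
Step 6: alpha = 0.05. fail to reject H0.

rho = 0.5714, p = 0.180202, fail to reject H0 at alpha = 0.05.


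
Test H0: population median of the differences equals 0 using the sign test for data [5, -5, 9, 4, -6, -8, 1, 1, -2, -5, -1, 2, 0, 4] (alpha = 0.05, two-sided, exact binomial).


Step 1: Discard zero differences. Original n = 14; n_eff = number of nonzero differences = 13.
Nonzero differences (with sign): +5, -5, +9, +4, -6, -8, +1, +1, -2, -5, -1, +2, +4
Step 2: Count signs: positive = 7, negative = 6.
Step 3: Under H0: P(positive) = 0.5, so the number of positives S ~ Bin(13, 0.5).
Step 4: Two-sided exact p-value = sum of Bin(13,0.5) probabilities at or below the observed probability = 1.000000.
Step 5: alpha = 0.05. fail to reject H0.

n_eff = 13, pos = 7, neg = 6, p = 1.000000, fail to reject H0.


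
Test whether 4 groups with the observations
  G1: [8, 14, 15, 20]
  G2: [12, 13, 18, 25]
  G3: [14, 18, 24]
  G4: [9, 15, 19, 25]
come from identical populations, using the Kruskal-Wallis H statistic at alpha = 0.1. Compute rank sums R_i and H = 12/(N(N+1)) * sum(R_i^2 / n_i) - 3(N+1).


Step 1: Combine all N = 15 observations and assign midranks.
sorted (value, group, rank): (8,G1,1), (9,G4,2), (12,G2,3), (13,G2,4), (14,G1,5.5), (14,G3,5.5), (15,G1,7.5), (15,G4,7.5), (18,G2,9.5), (18,G3,9.5), (19,G4,11), (20,G1,12), (24,G3,13), (25,G2,14.5), (25,G4,14.5)
Step 2: Sum ranks within each group.
R_1 = 26 (n_1 = 4)
R_2 = 31 (n_2 = 4)
R_3 = 28 (n_3 = 3)
R_4 = 35 (n_4 = 4)
Step 3: H = 12/(N(N+1)) * sum(R_i^2/n_i) - 3(N+1)
     = 12/(15*16) * (26^2/4 + 31^2/4 + 28^2/3 + 35^2/4) - 3*16
     = 0.050000 * 976.833 - 48
     = 0.841667.
Step 4: Ties present; correction factor C = 1 - 24/(15^3 - 15) = 0.992857. Corrected H = 0.841667 / 0.992857 = 0.847722.
Step 5: Under H0, H ~ chi^2(3); p-value = 0.838022.
Step 6: alpha = 0.1. fail to reject H0.

H = 0.8477, df = 3, p = 0.838022, fail to reject H0.


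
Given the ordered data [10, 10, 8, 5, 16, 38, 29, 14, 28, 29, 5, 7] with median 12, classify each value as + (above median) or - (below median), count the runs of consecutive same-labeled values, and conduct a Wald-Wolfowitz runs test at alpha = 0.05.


Step 1: Compute median = 12; label A = above, B = below.
Labels in order: BBBBAAAAAABB  (n_A = 6, n_B = 6)
Step 2: Count runs R = 3.
Step 3: Under H0 (random ordering), E[R] = 2*n_A*n_B/(n_A+n_B) + 1 = 2*6*6/12 + 1 = 7.0000.
        Var[R] = 2*n_A*n_B*(2*n_A*n_B - n_A - n_B) / ((n_A+n_B)^2 * (n_A+n_B-1)) = 4320/1584 = 2.7273.
        SD[R] = 1.6514.
Step 4: Continuity-corrected z = (R + 0.5 - E[R]) / SD[R] = (3 + 0.5 - 7.0000) / 1.6514 = -2.1194.
Step 5: Two-sided p-value via normal approximation = 2*(1 - Phi(|z|)) = 0.034060.
Step 6: alpha = 0.05. reject H0.

R = 3, z = -2.1194, p = 0.034060, reject H0.


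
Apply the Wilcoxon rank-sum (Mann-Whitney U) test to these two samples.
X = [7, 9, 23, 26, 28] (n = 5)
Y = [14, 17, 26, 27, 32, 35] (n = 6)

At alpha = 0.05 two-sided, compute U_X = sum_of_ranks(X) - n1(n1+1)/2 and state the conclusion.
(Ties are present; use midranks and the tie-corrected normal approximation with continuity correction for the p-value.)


Step 1: Combine and sort all 11 observations; assign midranks.
sorted (value, group): (7,X), (9,X), (14,Y), (17,Y), (23,X), (26,X), (26,Y), (27,Y), (28,X), (32,Y), (35,Y)
ranks: 7->1, 9->2, 14->3, 17->4, 23->5, 26->6.5, 26->6.5, 27->8, 28->9, 32->10, 35->11
Step 2: Rank sum for X: R1 = 1 + 2 + 5 + 6.5 + 9 = 23.5.
Step 3: U_X = R1 - n1(n1+1)/2 = 23.5 - 5*6/2 = 23.5 - 15 = 8.5.
       U_Y = n1*n2 - U_X = 30 - 8.5 = 21.5.
Step 4: Ties are present, so use the tie-corrected normal approximation (with continuity correction) for the p-value.
Step 5: p-value = 0.272229; compare to alpha = 0.05. fail to reject H0.

U_X = 8.5, p = 0.272229, fail to reject H0 at alpha = 0.05.


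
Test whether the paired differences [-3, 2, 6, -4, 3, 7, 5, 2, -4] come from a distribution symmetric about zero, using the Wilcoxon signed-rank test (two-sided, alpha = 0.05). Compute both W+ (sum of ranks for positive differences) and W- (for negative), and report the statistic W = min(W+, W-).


Step 1: Drop any zero differences (none here) and take |d_i|.
|d| = [3, 2, 6, 4, 3, 7, 5, 2, 4]
Step 2: Midrank |d_i| (ties get averaged ranks).
ranks: |3|->3.5, |2|->1.5, |6|->8, |4|->5.5, |3|->3.5, |7|->9, |5|->7, |2|->1.5, |4|->5.5
Step 3: Attach original signs; sum ranks with positive sign and with negative sign.
W+ = 1.5 + 8 + 3.5 + 9 + 7 + 1.5 = 30.5
W- = 3.5 + 5.5 + 5.5 = 14.5
(Check: W+ + W- = 45 should equal n(n+1)/2 = 45.)
Step 4: Test statistic W = min(W+, W-) = 14.5.
Step 5: Ties in |d|, so use the tie-corrected normal approximation.
        E[W] = n(n+1)/4 = 9*10/4 = 22.5.
        Tie groups: |d|=2 (t=2), |d|=3 (t=2), |d|=4 (t=2); sum(t^3 - t) = 18.
        Var[W] = n(n+1)(2n+1)/24 - sum(t^3-t)/48 = 1710/24 - 18/48 = 70.875.
        z = (W - E[W]) / sqrt(Var[W]) = (14.5 - 22.5) / 8.4187 = -0.9503.
        Two-sided p = 2*Phi(z) = 0.341979.
Step 6: alpha = 0.05. fail to reject H0.

W+ = 30.5, W- = 14.5, W = min = 14.5, p = 0.341979, fail to reject H0.


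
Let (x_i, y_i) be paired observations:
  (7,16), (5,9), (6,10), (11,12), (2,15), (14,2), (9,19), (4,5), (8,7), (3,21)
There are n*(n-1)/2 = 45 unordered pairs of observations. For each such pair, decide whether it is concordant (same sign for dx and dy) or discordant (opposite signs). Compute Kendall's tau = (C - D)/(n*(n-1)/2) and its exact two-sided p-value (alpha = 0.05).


Step 1: Enumerate the 45 unordered pairs (i,j) with i<j and classify each by sign(x_j-x_i) * sign(y_j-y_i).
  (1,2):dx=-2,dy=-7->C; (1,3):dx=-1,dy=-6->C; (1,4):dx=+4,dy=-4->D; (1,5):dx=-5,dy=-1->C
  (1,6):dx=+7,dy=-14->D; (1,7):dx=+2,dy=+3->C; (1,8):dx=-3,dy=-11->C; (1,9):dx=+1,dy=-9->D
  (1,10):dx=-4,dy=+5->D; (2,3):dx=+1,dy=+1->C; (2,4):dx=+6,dy=+3->C; (2,5):dx=-3,dy=+6->D
  (2,6):dx=+9,dy=-7->D; (2,7):dx=+4,dy=+10->C; (2,8):dx=-1,dy=-4->C; (2,9):dx=+3,dy=-2->D
  (2,10):dx=-2,dy=+12->D; (3,4):dx=+5,dy=+2->C; (3,5):dx=-4,dy=+5->D; (3,6):dx=+8,dy=-8->D
  (3,7):dx=+3,dy=+9->C; (3,8):dx=-2,dy=-5->C; (3,9):dx=+2,dy=-3->D; (3,10):dx=-3,dy=+11->D
  (4,5):dx=-9,dy=+3->D; (4,6):dx=+3,dy=-10->D; (4,7):dx=-2,dy=+7->D; (4,8):dx=-7,dy=-7->C
  (4,9):dx=-3,dy=-5->C; (4,10):dx=-8,dy=+9->D; (5,6):dx=+12,dy=-13->D; (5,7):dx=+7,dy=+4->C
  (5,8):dx=+2,dy=-10->D; (5,9):dx=+6,dy=-8->D; (5,10):dx=+1,dy=+6->C; (6,7):dx=-5,dy=+17->D
  (6,8):dx=-10,dy=+3->D; (6,9):dx=-6,dy=+5->D; (6,10):dx=-11,dy=+19->D; (7,8):dx=-5,dy=-14->C
  (7,9):dx=-1,dy=-12->C; (7,10):dx=-6,dy=+2->D; (8,9):dx=+4,dy=+2->C; (8,10):dx=-1,dy=+16->D
  (9,10):dx=-5,dy=+14->D
Step 2: C = 19, D = 26, total pairs = 45.
Step 3: tau = (C - D)/(n(n-1)/2) = (19 - 26)/45 = -0.155556.
Step 4: Exact two-sided p-value (enumerate n! = 3628800 permutations of y under H0): p = 0.600654.
Step 5: alpha = 0.05. fail to reject H0.

tau_b = -0.1556 (C=19, D=26), p = 0.600654, fail to reject H0.


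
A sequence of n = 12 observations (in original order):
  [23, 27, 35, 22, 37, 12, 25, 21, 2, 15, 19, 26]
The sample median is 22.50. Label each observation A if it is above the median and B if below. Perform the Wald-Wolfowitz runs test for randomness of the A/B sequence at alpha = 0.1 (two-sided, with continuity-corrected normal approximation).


Step 1: Compute median = 22.50; label A = above, B = below.
Labels in order: AAABABABBBBA  (n_A = 6, n_B = 6)
Step 2: Count runs R = 7.
Step 3: Under H0 (random ordering), E[R] = 2*n_A*n_B/(n_A+n_B) + 1 = 2*6*6/12 + 1 = 7.0000.
        Var[R] = 2*n_A*n_B*(2*n_A*n_B - n_A - n_B) / ((n_A+n_B)^2 * (n_A+n_B-1)) = 4320/1584 = 2.7273.
        SD[R] = 1.6514.
Step 4: R = E[R], so z = 0 with no continuity correction.
Step 5: Two-sided p-value via normal approximation = 2*(1 - Phi(|z|)) = 1.000000.
Step 6: alpha = 0.1. fail to reject H0.

R = 7, z = 0.0000, p = 1.000000, fail to reject H0.


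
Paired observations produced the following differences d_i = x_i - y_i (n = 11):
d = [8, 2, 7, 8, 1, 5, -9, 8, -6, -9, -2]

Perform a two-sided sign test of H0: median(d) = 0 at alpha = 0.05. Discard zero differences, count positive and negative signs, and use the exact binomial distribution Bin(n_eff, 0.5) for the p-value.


Step 1: Discard zero differences. Original n = 11; n_eff = number of nonzero differences = 11.
Nonzero differences (with sign): +8, +2, +7, +8, +1, +5, -9, +8, -6, -9, -2
Step 2: Count signs: positive = 7, negative = 4.
Step 3: Under H0: P(positive) = 0.5, so the number of positives S ~ Bin(11, 0.5).
Step 4: Two-sided exact p-value = sum of Bin(11,0.5) probabilities at or below the observed probability = 0.548828.
Step 5: alpha = 0.05. fail to reject H0.

n_eff = 11, pos = 7, neg = 4, p = 0.548828, fail to reject H0.


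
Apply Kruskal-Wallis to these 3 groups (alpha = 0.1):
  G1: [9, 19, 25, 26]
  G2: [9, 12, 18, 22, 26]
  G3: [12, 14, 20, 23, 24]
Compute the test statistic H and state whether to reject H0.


Step 1: Combine all N = 14 observations and assign midranks.
sorted (value, group, rank): (9,G1,1.5), (9,G2,1.5), (12,G2,3.5), (12,G3,3.5), (14,G3,5), (18,G2,6), (19,G1,7), (20,G3,8), (22,G2,9), (23,G3,10), (24,G3,11), (25,G1,12), (26,G1,13.5), (26,G2,13.5)
Step 2: Sum ranks within each group.
R_1 = 34 (n_1 = 4)
R_2 = 33.5 (n_2 = 5)
R_3 = 37.5 (n_3 = 5)
Step 3: H = 12/(N(N+1)) * sum(R_i^2/n_i) - 3(N+1)
     = 12/(14*15) * (34^2/4 + 33.5^2/5 + 37.5^2/5) - 3*15
     = 0.057143 * 794.7 - 45
     = 0.411429.
Step 4: Ties present; correction factor C = 1 - 18/(14^3 - 14) = 0.993407. Corrected H = 0.411429 / 0.993407 = 0.414159.
Step 5: Under H0, H ~ chi^2(2); p-value = 0.812955.
Step 6: alpha = 0.1. fail to reject H0.

H = 0.4142, df = 2, p = 0.812955, fail to reject H0.


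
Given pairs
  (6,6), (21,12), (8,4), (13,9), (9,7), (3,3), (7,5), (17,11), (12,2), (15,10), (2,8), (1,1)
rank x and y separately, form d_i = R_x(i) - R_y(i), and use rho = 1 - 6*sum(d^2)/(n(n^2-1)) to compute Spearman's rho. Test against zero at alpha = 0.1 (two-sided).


Step 1: Rank x and y separately (midranks; no ties here).
rank(x): 6->4, 21->12, 8->6, 13->9, 9->7, 3->3, 7->5, 17->11, 12->8, 15->10, 2->2, 1->1
rank(y): 6->6, 12->12, 4->4, 9->9, 7->7, 3->3, 5->5, 11->11, 2->2, 10->10, 8->8, 1->1
Step 2: d_i = R_x(i) - R_y(i); compute d_i^2.
  (4-6)^2=4, (12-12)^2=0, (6-4)^2=4, (9-9)^2=0, (7-7)^2=0, (3-3)^2=0, (5-5)^2=0, (11-11)^2=0, (8-2)^2=36, (10-10)^2=0, (2-8)^2=36, (1-1)^2=0
sum(d^2) = 80.
Step 3: rho = 1 - 6*80 / (12*(12^2 - 1)) = 1 - 480/1716 = 0.720280.
Step 4: Under H0, t = rho * sqrt((n-2)/(1-rho^2)) = 3.2835 ~ t(10).
Step 5: Two-sided p-value from the t-distribution with 10 df = 0.008240.
Step 6: alpha = 0.1. reject H0.

rho = 0.7203, p = 0.008240, reject H0 at alpha = 0.1.
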